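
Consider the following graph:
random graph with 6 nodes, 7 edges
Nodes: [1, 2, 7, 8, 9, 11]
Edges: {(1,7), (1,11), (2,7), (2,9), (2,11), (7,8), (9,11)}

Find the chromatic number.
Clique number ω(G) = 3 (lower bound: χ ≥ ω).
The clique on [2, 9, 11] has size 3, forcing χ ≥ 3, and the coloring below uses 3 colors, so χ(G) = 3.
A valid 3-coloring: color 1: [7, 11]; color 2: [1, 2, 8]; color 3: [9].

χ(G) = 3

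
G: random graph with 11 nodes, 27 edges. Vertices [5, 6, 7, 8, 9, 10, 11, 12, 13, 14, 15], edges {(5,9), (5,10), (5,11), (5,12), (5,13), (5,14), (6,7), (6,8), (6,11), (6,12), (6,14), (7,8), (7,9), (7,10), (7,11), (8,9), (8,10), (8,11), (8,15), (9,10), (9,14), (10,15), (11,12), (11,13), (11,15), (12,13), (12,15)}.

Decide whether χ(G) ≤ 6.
Yes, G is 6-colorable

A valid 6-coloring: color 1: [9, 11]; color 2: [8, 12, 14]; color 3: [5, 7, 15]; color 4: [6, 10, 13].
(χ(G) = 4 ≤ 6.)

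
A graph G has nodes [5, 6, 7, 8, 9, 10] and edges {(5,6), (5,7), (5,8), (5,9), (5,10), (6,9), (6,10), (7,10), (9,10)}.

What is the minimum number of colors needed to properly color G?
Clique number ω(G) = 4 (lower bound: χ ≥ ω).
The clique on [5, 6, 9, 10] has size 4, forcing χ ≥ 4, and the coloring below uses 4 colors, so χ(G) = 4.
A valid 4-coloring: color 1: [5]; color 2: [8, 10]; color 3: [7, 9]; color 4: [6].

χ(G) = 4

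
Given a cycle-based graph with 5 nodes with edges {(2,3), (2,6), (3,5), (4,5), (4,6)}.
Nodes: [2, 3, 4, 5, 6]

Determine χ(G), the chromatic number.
Clique number ω(G) = 2 (lower bound: χ ≥ ω).
Odd cycle [6, 4, 5, 3, 2] needs 3 colors (χ ≥ 3).
The coloring below uses 3 colors, so χ(G) = 3.
A valid 3-coloring: color 1: [3, 6]; color 2: [2, 4]; color 3: [5].

χ(G) = 3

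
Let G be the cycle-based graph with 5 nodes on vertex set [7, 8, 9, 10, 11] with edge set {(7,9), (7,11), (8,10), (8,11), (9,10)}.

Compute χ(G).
χ(G) = 3

Clique number ω(G) = 2 (lower bound: χ ≥ ω).
Odd cycle [7, 11, 8, 10, 9] needs 3 colors (χ ≥ 3).
The coloring below uses 3 colors, so χ(G) = 3.
A valid 3-coloring: color 1: [7, 10]; color 2: [9, 11]; color 3: [8].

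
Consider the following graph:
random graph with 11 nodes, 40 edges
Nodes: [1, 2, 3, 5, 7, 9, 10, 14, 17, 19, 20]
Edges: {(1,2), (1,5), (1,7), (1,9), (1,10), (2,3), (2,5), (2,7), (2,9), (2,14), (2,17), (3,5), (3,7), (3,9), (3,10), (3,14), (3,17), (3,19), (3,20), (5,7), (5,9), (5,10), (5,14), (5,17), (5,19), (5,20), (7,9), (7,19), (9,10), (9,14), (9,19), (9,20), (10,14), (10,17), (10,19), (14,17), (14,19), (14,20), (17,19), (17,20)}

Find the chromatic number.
Clique number ω(G) = 6 (lower bound: χ ≥ ω).
The clique on [3, 5, 9, 10, 14, 19] has size 6, forcing χ ≥ 6, and the coloring below uses 6 colors, so χ(G) = 6.
A valid 6-coloring: color 1: [5]; color 2: [1, 3]; color 3: [9, 17]; color 4: [7, 14]; color 5: [2, 10, 20]; color 6: [19].

χ(G) = 6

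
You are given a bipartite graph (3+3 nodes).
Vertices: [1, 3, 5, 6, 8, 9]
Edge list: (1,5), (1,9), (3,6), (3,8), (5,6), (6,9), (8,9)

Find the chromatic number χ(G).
χ(G) = 2

Clique number ω(G) = 2 (lower bound: χ ≥ ω).
The graph is bipartite (no odd cycle), so 2 colors suffice: χ(G) = 2.
A valid 2-coloring: color 1: [3, 5, 9]; color 2: [1, 6, 8].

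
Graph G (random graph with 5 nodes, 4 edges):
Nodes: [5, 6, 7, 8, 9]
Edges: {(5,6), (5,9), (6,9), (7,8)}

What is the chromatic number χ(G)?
Clique number ω(G) = 3 (lower bound: χ ≥ ω).
The clique on [5, 6, 9] has size 3, forcing χ ≥ 3, and the coloring below uses 3 colors, so χ(G) = 3.
A valid 3-coloring: color 1: [5, 7]; color 2: [6, 8]; color 3: [9].

χ(G) = 3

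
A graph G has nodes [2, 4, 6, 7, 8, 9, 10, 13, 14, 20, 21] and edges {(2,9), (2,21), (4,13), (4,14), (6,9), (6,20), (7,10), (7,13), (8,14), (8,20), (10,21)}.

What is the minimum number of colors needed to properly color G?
χ(G) = 3

Clique number ω(G) = 2 (lower bound: χ ≥ ω).
Odd cycle [14, 8, 20, 6, 9, 2, 21, 10, 7, 13, 4] needs 3 colors (χ ≥ 3).
The coloring below uses 3 colors, so χ(G) = 3.
A valid 3-coloring: color 1: [9, 10, 13, 14, 20]; color 2: [2, 4, 6, 7, 8]; color 3: [21].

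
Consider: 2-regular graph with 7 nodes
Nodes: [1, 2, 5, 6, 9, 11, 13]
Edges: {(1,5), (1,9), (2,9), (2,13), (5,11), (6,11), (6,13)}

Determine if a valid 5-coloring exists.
Yes, G is 5-colorable

A valid 5-coloring: color 1: [1, 2, 11]; color 2: [5, 9, 13]; color 3: [6].
(χ(G) = 3 ≤ 5.)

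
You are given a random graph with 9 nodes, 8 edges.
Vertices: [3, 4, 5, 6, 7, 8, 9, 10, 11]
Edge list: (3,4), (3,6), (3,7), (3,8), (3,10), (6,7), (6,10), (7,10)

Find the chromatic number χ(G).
χ(G) = 4

Clique number ω(G) = 4 (lower bound: χ ≥ ω).
The clique on [3, 6, 7, 10] has size 4, forcing χ ≥ 4, and the coloring below uses 4 colors, so χ(G) = 4.
A valid 4-coloring: color 1: [3, 5, 9, 11]; color 2: [4, 7, 8]; color 3: [6]; color 4: [10].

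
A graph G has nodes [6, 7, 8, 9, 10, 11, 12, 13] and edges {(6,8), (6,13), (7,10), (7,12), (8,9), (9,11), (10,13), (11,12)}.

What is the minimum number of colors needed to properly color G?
χ(G) = 2

Clique number ω(G) = 2 (lower bound: χ ≥ ω).
The graph is bipartite (no odd cycle), so 2 colors suffice: χ(G) = 2.
A valid 2-coloring: color 1: [6, 9, 10, 12]; color 2: [7, 8, 11, 13].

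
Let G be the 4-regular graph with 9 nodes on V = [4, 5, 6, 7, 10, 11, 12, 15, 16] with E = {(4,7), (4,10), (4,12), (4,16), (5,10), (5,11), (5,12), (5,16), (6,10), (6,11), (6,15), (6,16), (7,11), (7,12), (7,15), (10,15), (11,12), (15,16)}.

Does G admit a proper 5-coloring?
A valid 5-coloring: color 1: [10, 11, 16]; color 2: [5, 6, 7]; color 3: [12, 15]; color 4: [4].
(χ(G) = 3 ≤ 5.)

Yes, G is 5-colorable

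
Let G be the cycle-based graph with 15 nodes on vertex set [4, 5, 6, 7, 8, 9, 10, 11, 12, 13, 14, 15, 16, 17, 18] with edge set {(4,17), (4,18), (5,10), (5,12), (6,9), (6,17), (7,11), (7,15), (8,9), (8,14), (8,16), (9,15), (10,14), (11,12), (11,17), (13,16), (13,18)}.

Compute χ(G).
χ(G) = 3

Clique number ω(G) = 2 (lower bound: χ ≥ ω).
Odd cycle [4, 18, 13, 16, 8, 14, 10, 5, 12, 11, 17] needs 3 colors (χ ≥ 3).
The coloring below uses 3 colors, so χ(G) = 3.
A valid 3-coloring: color 1: [5, 7, 9, 14, 16, 17, 18]; color 2: [4, 6, 8, 10, 11, 13, 15]; color 3: [12].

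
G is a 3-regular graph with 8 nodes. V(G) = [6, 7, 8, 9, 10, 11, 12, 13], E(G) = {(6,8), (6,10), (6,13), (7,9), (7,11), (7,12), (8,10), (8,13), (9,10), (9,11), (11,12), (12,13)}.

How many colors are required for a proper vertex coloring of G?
Clique number ω(G) = 3 (lower bound: χ ≥ ω).
The clique on [6, 8, 10] has size 3, forcing χ ≥ 3, and the coloring below uses 3 colors, so χ(G) = 3.
A valid 3-coloring: color 1: [10, 11, 13]; color 2: [8, 9, 12]; color 3: [6, 7].

χ(G) = 3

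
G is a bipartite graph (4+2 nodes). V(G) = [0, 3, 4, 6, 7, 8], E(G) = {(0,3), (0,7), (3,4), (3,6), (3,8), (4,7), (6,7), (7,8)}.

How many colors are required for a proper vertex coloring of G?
Clique number ω(G) = 2 (lower bound: χ ≥ ω).
The graph is bipartite (no odd cycle), so 2 colors suffice: χ(G) = 2.
A valid 2-coloring: color 1: [3, 7]; color 2: [0, 4, 6, 8].

χ(G) = 2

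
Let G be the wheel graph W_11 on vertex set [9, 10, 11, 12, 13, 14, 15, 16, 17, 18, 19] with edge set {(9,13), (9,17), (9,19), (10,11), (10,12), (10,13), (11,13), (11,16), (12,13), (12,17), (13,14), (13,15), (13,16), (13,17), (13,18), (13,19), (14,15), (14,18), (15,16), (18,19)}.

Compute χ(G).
χ(G) = 3

Clique number ω(G) = 3 (lower bound: χ ≥ ω).
The clique on [9, 13, 17] has size 3, forcing χ ≥ 3, and the coloring below uses 3 colors, so χ(G) = 3.
A valid 3-coloring: color 1: [13]; color 2: [9, 11, 12, 15, 18]; color 3: [10, 14, 16, 17, 19].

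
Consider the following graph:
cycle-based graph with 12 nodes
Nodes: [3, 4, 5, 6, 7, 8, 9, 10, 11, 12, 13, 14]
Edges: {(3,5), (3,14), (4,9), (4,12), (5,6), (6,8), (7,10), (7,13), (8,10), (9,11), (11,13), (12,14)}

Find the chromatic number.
Clique number ω(G) = 2 (lower bound: χ ≥ ω).
The graph is bipartite (no odd cycle), so 2 colors suffice: χ(G) = 2.
A valid 2-coloring: color 1: [4, 5, 7, 8, 11, 14]; color 2: [3, 6, 9, 10, 12, 13].

χ(G) = 2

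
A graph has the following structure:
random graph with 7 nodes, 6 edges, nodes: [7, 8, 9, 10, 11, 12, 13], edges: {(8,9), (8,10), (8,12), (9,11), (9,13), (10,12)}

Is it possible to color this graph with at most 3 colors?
Yes, G is 3-colorable

A valid 3-coloring: color 1: [7, 8, 11, 13]; color 2: [9, 10]; color 3: [12].
(χ(G) = 3 ≤ 3.)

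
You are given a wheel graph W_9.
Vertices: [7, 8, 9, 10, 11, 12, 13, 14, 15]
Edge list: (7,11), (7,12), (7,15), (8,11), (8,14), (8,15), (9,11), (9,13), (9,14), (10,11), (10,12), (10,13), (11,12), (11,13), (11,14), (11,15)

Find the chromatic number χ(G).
Clique number ω(G) = 3 (lower bound: χ ≥ ω).
The clique on [7, 11, 12] has size 3, forcing χ ≥ 3, and the coloring below uses 3 colors, so χ(G) = 3.
A valid 3-coloring: color 1: [11]; color 2: [7, 8, 9, 10]; color 3: [12, 13, 14, 15].

χ(G) = 3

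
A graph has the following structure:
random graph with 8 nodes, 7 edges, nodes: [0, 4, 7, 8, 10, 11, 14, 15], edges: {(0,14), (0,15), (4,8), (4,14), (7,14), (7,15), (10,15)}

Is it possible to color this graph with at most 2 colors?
A valid 2-coloring: color 1: [8, 11, 14, 15]; color 2: [0, 4, 7, 10].
(χ(G) = 2 ≤ 2.)

Yes, G is 2-colorable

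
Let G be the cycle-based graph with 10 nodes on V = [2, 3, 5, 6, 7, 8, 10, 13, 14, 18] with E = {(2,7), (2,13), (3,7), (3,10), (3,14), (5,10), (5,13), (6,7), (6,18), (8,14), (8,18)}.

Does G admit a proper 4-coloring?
A valid 4-coloring: color 1: [2, 3, 5, 6, 8]; color 2: [7, 10, 13, 14, 18].
(χ(G) = 2 ≤ 4.)

Yes, G is 4-colorable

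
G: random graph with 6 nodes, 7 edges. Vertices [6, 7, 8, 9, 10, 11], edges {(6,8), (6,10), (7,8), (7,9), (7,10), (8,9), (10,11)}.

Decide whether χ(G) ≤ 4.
Yes, G is 4-colorable

A valid 4-coloring: color 1: [8, 10]; color 2: [6, 7, 11]; color 3: [9].
(χ(G) = 3 ≤ 4.)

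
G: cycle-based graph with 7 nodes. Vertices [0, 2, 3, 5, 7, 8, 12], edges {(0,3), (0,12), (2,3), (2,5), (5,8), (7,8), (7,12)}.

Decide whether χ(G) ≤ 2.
Odd cycle [12, 0, 3, 2, 5, 8, 7] needs 3 colors (χ ≥ 3).
Hence χ(G) ≥ 3 > 2, so no proper 2-coloring exists.

No, G is not 2-colorable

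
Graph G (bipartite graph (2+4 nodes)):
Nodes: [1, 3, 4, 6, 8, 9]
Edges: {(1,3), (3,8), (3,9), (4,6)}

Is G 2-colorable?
Yes, G is 2-colorable

A valid 2-coloring: color 1: [3, 4]; color 2: [1, 6, 8, 9].
(χ(G) = 2 ≤ 2.)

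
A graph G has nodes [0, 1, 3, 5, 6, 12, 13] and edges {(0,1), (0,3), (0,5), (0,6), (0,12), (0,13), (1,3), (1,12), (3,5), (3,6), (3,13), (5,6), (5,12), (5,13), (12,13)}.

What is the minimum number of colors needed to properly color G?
χ(G) = 4

Clique number ω(G) = 4 (lower bound: χ ≥ ω).
The clique on [0, 3, 5, 13] has size 4, forcing χ ≥ 4, and the coloring below uses 4 colors, so χ(G) = 4.
A valid 4-coloring: color 1: [0]; color 2: [3, 12]; color 3: [1, 5]; color 4: [6, 13].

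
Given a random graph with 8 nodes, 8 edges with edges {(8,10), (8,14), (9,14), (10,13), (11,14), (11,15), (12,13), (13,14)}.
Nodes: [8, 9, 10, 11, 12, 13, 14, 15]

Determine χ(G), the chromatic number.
χ(G) = 2

Clique number ω(G) = 2 (lower bound: χ ≥ ω).
The graph is bipartite (no odd cycle), so 2 colors suffice: χ(G) = 2.
A valid 2-coloring: color 1: [10, 12, 14, 15]; color 2: [8, 9, 11, 13].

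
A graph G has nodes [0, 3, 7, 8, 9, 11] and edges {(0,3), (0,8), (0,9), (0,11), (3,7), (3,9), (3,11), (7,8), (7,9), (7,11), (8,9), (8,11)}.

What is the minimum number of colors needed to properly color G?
χ(G) = 3

Clique number ω(G) = 3 (lower bound: χ ≥ ω).
The clique on [0, 8, 9] has size 3, forcing χ ≥ 3, and the coloring below uses 3 colors, so χ(G) = 3.
A valid 3-coloring: color 1: [3, 8]; color 2: [0, 7]; color 3: [9, 11].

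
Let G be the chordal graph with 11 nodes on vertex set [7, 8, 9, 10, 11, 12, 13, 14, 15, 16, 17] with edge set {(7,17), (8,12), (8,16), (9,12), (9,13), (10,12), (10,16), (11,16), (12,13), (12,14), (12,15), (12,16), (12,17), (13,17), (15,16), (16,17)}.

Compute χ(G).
Clique number ω(G) = 3 (lower bound: χ ≥ ω).
The clique on [8, 12, 16] has size 3, forcing χ ≥ 3, and the coloring below uses 3 colors, so χ(G) = 3.
A valid 3-coloring: color 1: [7, 11, 12]; color 2: [13, 14, 16]; color 3: [8, 9, 10, 15, 17].

χ(G) = 3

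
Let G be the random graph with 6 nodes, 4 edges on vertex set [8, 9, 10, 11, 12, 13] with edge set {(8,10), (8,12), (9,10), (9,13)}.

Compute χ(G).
χ(G) = 2

Clique number ω(G) = 2 (lower bound: χ ≥ ω).
The graph is bipartite (no odd cycle), so 2 colors suffice: χ(G) = 2.
A valid 2-coloring: color 1: [10, 11, 12, 13]; color 2: [8, 9].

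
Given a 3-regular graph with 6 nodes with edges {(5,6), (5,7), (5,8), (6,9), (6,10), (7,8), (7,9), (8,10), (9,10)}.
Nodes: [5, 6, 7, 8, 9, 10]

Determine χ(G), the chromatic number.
Clique number ω(G) = 3 (lower bound: χ ≥ ω).
The clique on [6, 9, 10] has size 3, forcing χ ≥ 3, and the coloring below uses 3 colors, so χ(G) = 3.
A valid 3-coloring: color 1: [8, 9]; color 2: [5, 10]; color 3: [6, 7].

χ(G) = 3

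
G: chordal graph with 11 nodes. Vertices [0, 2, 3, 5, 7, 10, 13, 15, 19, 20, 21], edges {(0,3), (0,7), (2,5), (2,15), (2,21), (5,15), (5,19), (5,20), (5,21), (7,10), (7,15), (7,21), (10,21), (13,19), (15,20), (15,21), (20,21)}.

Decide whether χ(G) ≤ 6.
Yes, G is 6-colorable

A valid 6-coloring: color 1: [0, 19, 21]; color 2: [3, 5, 7, 13]; color 3: [10, 15]; color 4: [2, 20].
(χ(G) = 4 ≤ 6.)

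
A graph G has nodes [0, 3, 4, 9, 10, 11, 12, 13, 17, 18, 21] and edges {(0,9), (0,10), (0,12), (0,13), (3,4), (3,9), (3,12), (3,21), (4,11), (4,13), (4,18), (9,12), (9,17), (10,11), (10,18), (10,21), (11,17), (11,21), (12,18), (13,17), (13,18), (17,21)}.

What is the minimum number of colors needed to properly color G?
Clique number ω(G) = 3 (lower bound: χ ≥ ω).
The clique on [0, 9, 12] has size 3, forcing χ ≥ 3, and the coloring below uses 3 colors, so χ(G) = 3.
A valid 3-coloring: color 1: [0, 3, 11, 18]; color 2: [4, 10, 12, 17]; color 3: [9, 13, 21].

χ(G) = 3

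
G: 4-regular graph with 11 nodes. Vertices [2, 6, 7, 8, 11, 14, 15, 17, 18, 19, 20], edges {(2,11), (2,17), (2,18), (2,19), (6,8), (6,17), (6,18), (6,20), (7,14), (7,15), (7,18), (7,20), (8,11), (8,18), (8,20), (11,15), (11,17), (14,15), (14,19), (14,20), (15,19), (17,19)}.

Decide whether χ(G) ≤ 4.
Yes, G is 4-colorable

A valid 4-coloring: color 1: [15, 17, 18, 20]; color 2: [6, 7, 11, 19]; color 3: [2, 8, 14].
(χ(G) = 3 ≤ 4.)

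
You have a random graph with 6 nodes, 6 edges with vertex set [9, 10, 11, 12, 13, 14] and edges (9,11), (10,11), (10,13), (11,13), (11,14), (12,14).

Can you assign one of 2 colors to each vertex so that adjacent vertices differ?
The clique on vertices [10, 11, 13] has size 3 > 2, so it alone needs 3 colors.

No, G is not 2-colorable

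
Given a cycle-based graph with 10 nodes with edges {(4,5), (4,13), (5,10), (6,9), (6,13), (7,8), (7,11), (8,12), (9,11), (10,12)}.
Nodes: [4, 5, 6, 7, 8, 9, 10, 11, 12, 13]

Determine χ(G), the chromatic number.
Clique number ω(G) = 2 (lower bound: χ ≥ ω).
The graph is bipartite (no odd cycle), so 2 colors suffice: χ(G) = 2.
A valid 2-coloring: color 1: [5, 7, 9, 12, 13]; color 2: [4, 6, 8, 10, 11].

χ(G) = 2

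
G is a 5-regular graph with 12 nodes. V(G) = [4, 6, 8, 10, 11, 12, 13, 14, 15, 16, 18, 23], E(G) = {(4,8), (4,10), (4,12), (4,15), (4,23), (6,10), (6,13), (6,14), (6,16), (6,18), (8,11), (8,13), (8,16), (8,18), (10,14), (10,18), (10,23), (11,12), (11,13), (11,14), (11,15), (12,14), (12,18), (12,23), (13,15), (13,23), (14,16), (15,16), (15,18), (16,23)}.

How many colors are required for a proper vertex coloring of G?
χ(G) = 4

Clique number ω(G) = 3 (lower bound: χ ≥ ω).
Suppose a proper 3-coloring c exists. The clique [4, 10, 23] takes 3 distinct colors; by symmetry let c(4) = 1, c(10) = 2, c(23) = 3.
- Vertex 12: neighbors [4, 23] already have colors [1, 3] ⇒ c(12) = 2.
- Vertex 6: neighbors [10] already have colors [2]; try each remaining color.
- Case c(6) = 1:
  - Vertex 13: neighbors [6, 23] already have colors [1, 3] ⇒ c(13) = 2.
  - Vertex 8: neighbors [4, 13] already have colors [1, 2] ⇒ c(8) = 3.
  - Vertex 18: neighbors [6, 10, 8] already have colors [1, 2, 3] — all 3 colors blocked. Contradiction.
- Case c(6) = 3:
  - Vertex 14: neighbors [10, 6] already have colors [2, 3] ⇒ c(14) = 1.
  - Vertex 11: neighbors [14, 12] already have colors [1, 2] ⇒ c(11) = 3.
  - Vertex 8: neighbors [4, 11] already have colors [1, 3] ⇒ c(8) = 2.
  - Vertex 16: neighbors [14, 8, 6] already have colors [1, 2, 3] — all 3 colors blocked. Contradiction.
Every case ends in a contradiction, so G has no proper 3-coloring (χ ≥ 4).
The coloring below uses 4 colors, so χ(G) = 4.
A valid 4-coloring: color 1: [8, 10, 12, 15]; color 2: [4, 13, 14, 18]; color 3: [6, 11, 23]; color 4: [16].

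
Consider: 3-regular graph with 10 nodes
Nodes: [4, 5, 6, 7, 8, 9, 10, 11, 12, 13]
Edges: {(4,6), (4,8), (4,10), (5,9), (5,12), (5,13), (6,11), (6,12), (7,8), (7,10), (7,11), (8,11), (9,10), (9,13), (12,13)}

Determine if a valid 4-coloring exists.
A valid 4-coloring: color 1: [4, 9, 11, 12]; color 2: [6, 8, 10, 13]; color 3: [5, 7].
(χ(G) = 3 ≤ 4.)

Yes, G is 4-colorable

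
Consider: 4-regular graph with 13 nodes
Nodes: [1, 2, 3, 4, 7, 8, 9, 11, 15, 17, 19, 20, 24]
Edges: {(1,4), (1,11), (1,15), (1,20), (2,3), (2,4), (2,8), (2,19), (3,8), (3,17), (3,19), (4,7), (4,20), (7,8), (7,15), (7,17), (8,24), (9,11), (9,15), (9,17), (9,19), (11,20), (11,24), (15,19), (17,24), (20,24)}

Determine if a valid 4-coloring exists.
A valid 4-coloring: color 1: [1, 7, 19, 24]; color 2: [4, 8, 11, 15, 17]; color 3: [2, 9, 20]; color 4: [3].
(χ(G) = 3 ≤ 4.)

Yes, G is 4-colorable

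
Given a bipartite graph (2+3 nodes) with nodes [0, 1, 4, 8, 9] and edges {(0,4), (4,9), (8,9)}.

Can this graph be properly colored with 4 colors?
A valid 4-coloring: color 1: [1, 4, 8]; color 2: [0, 9].
(χ(G) = 2 ≤ 4.)

Yes, G is 4-colorable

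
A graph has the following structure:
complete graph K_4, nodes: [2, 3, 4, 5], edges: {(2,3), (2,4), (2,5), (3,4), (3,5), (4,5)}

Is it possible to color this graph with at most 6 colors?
A valid 6-coloring: color 1: [3]; color 2: [5]; color 3: [2]; color 4: [4].
(χ(G) = 4 ≤ 6.)

Yes, G is 6-colorable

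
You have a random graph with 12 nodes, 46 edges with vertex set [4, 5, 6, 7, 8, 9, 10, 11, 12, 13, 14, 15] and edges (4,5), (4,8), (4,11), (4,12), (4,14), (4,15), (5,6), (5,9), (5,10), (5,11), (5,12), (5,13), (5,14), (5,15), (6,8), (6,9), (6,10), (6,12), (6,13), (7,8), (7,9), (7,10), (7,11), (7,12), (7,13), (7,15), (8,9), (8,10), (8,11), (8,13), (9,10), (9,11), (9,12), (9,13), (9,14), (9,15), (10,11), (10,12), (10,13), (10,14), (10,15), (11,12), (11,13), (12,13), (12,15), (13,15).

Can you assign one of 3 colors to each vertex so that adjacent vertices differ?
The clique on vertices [7, 8, 9, 10, 11, 13] has size 6 > 3, so it alone needs 6 colors.

No, G is not 3-colorable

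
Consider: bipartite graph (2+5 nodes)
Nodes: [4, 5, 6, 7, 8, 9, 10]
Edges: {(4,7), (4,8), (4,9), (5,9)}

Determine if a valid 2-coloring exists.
Yes, G is 2-colorable

A valid 2-coloring: color 1: [4, 5, 6, 10]; color 2: [7, 8, 9].
(χ(G) = 2 ≤ 2.)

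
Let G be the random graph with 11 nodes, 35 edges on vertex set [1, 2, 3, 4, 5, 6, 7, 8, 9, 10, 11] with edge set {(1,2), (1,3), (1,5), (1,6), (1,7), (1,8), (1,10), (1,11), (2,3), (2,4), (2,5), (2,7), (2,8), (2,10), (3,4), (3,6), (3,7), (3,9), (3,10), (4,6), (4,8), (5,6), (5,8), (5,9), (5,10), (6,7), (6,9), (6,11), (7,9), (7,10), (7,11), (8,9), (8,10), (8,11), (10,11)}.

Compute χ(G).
χ(G) = 5

Clique number ω(G) = 5 (lower bound: χ ≥ ω).
The clique on [1, 2, 5, 8, 10] has size 5, forcing χ ≥ 5, and the coloring below uses 5 colors, so χ(G) = 5.
A valid 5-coloring: color 1: [1, 4, 9]; color 2: [7, 8]; color 3: [2, 6]; color 4: [10]; color 5: [3, 5, 11].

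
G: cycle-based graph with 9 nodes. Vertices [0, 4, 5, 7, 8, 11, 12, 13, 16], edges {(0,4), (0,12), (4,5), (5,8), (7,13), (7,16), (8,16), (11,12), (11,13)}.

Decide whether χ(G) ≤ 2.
No, G is not 2-colorable

Odd cycle [4, 5, 8, 16, 7, 13, 11, 12, 0] needs 3 colors (χ ≥ 3).
Hence χ(G) ≥ 3 > 2, so no proper 2-coloring exists.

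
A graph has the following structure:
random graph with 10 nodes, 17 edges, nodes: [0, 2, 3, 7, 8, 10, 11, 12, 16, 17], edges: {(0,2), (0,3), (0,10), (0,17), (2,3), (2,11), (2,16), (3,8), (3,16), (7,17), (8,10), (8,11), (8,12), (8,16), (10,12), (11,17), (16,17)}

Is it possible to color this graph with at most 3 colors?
A valid 3-coloring: color 1: [2, 8, 17]; color 2: [0, 7, 11, 12, 16]; color 3: [3, 10].
(χ(G) = 3 ≤ 3.)

Yes, G is 3-colorable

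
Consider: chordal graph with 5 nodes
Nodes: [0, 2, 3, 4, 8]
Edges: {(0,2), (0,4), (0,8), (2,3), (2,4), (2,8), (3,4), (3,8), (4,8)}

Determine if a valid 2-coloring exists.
The clique on vertices [0, 2, 4, 8] has size 4 > 2, so it alone needs 4 colors.

No, G is not 2-colorable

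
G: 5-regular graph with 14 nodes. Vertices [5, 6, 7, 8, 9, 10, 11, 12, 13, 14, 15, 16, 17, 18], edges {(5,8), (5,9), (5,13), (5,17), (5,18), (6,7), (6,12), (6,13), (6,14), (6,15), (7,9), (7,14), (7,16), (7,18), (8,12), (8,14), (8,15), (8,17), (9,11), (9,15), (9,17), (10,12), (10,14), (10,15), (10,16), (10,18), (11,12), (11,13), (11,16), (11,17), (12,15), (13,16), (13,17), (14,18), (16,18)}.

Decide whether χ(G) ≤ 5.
Yes, G is 5-colorable

A valid 5-coloring: color 1: [5, 7, 11, 15]; color 2: [12, 17, 18]; color 3: [6, 8, 9, 10]; color 4: [14, 16]; color 5: [13].
(χ(G) = 4 ≤ 5.)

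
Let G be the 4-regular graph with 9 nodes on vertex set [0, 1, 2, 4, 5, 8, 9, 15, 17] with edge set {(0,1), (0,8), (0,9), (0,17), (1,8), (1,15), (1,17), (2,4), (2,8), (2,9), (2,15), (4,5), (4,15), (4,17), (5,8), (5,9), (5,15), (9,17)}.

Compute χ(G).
Clique number ω(G) = 3 (lower bound: χ ≥ ω).
The clique on [0, 9, 17] has size 3, forcing χ ≥ 3, and the coloring below uses 3 colors, so χ(G) = 3.
A valid 3-coloring: color 1: [0, 2, 5]; color 2: [1, 4, 9]; color 3: [8, 15, 17].

χ(G) = 3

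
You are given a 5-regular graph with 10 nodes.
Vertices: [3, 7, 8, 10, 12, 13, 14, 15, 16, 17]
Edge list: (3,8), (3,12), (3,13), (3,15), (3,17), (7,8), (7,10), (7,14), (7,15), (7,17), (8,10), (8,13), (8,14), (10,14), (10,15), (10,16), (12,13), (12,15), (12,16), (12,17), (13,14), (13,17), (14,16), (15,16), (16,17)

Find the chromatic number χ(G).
χ(G) = 4

Clique number ω(G) = 4 (lower bound: χ ≥ ω).
The clique on [3, 12, 13, 17] has size 4, forcing χ ≥ 4, and the coloring below uses 4 colors, so χ(G) = 4.
A valid 4-coloring: color 1: [3, 14]; color 2: [8, 15, 17]; color 3: [7, 13, 16]; color 4: [10, 12].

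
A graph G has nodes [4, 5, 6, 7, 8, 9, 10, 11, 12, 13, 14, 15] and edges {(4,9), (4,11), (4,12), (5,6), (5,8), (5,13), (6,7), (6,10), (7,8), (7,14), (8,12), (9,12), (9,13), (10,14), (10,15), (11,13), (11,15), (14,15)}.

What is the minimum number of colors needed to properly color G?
Clique number ω(G) = 3 (lower bound: χ ≥ ω).
The clique on [4, 9, 12] has size 3, forcing χ ≥ 3, and the coloring below uses 3 colors, so χ(G) = 3.
A valid 3-coloring: color 1: [5, 11, 12, 14]; color 2: [6, 8, 9, 15]; color 3: [4, 7, 10, 13].

χ(G) = 3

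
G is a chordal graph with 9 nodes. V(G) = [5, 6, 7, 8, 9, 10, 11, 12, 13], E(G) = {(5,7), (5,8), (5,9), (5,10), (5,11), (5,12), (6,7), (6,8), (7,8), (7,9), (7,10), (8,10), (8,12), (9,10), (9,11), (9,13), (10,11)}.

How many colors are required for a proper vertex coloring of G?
Clique number ω(G) = 4 (lower bound: χ ≥ ω).
The clique on [5, 7, 8, 10] has size 4, forcing χ ≥ 4, and the coloring below uses 4 colors, so χ(G) = 4.
A valid 4-coloring: color 1: [5, 6, 13]; color 2: [7, 11, 12]; color 3: [10]; color 4: [8, 9].

χ(G) = 4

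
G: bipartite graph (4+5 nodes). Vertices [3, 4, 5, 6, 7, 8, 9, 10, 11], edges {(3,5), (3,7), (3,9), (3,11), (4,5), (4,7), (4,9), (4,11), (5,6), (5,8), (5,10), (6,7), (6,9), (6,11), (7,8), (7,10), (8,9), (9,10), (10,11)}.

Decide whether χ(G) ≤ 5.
Yes, G is 5-colorable

A valid 5-coloring: color 1: [5, 7, 9, 11]; color 2: [3, 4, 6, 8, 10].
(χ(G) = 2 ≤ 5.)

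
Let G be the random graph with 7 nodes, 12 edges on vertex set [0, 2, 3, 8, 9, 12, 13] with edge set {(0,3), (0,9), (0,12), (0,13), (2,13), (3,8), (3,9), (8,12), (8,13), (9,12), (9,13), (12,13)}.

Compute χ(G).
Clique number ω(G) = 4 (lower bound: χ ≥ ω).
The clique on [0, 9, 12, 13] has size 4, forcing χ ≥ 4, and the coloring below uses 4 colors, so χ(G) = 4.
A valid 4-coloring: color 1: [3, 13]; color 2: [2, 8, 9]; color 3: [12]; color 4: [0].

χ(G) = 4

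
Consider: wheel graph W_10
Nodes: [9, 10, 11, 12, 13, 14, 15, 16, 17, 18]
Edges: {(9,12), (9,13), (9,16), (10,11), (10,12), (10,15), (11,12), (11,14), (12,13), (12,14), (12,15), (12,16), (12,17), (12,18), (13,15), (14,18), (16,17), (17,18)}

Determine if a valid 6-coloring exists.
Yes, G is 6-colorable

A valid 6-coloring: color 1: [12]; color 2: [10, 13, 14, 16]; color 3: [9, 11, 15, 18]; color 4: [17].
(χ(G) = 4 ≤ 6.)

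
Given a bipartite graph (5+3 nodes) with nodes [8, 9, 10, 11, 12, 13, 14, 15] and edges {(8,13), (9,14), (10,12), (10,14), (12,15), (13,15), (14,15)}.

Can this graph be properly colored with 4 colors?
A valid 4-coloring: color 1: [8, 9, 10, 11, 15]; color 2: [12, 13, 14].
(χ(G) = 2 ≤ 4.)

Yes, G is 4-colorable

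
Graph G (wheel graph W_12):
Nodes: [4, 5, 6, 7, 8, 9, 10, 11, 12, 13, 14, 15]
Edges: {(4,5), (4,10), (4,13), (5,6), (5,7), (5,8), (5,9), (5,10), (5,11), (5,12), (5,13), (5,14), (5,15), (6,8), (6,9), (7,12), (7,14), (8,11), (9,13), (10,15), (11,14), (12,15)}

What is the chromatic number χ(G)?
Clique number ω(G) = 3 (lower bound: χ ≥ ω).
Odd cycle [10, 15, 12, 7, 14, 11, 8, 6, 9, 13, 4] needs 3 colors (χ ≥ 3).
Vertex 5 is adjacent to every vertex of [4, 6, 7, 8, 9, 10, 11, 12, 13, 14, 15], which already need 3 colors among themselves, so 5 needs a new color (χ ≥ 4).
The coloring below uses 4 colors, so χ(G) = 4.
A valid 4-coloring: color 1: [5]; color 2: [8, 10, 12, 13, 14]; color 3: [4, 6, 7, 11, 15]; color 4: [9].

χ(G) = 4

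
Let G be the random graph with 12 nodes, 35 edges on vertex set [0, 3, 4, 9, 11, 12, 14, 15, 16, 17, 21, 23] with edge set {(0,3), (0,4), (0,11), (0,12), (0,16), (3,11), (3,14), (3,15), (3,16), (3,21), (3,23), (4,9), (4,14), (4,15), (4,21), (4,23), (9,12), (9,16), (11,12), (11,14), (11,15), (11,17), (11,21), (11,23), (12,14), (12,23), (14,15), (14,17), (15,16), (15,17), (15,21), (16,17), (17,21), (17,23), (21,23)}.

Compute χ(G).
χ(G) = 4

Clique number ω(G) = 4 (lower bound: χ ≥ ω).
The clique on [11, 17, 21, 23] has size 4, forcing χ ≥ 4, and the coloring below uses 4 colors, so χ(G) = 4.
A valid 4-coloring: color 1: [4, 11, 16]; color 2: [0, 9, 15, 23]; color 3: [3, 12, 17]; color 4: [14, 21].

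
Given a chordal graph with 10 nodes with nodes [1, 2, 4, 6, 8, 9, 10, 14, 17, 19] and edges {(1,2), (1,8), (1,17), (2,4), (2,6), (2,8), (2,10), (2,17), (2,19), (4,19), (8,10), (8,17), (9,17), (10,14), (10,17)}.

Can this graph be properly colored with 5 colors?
A valid 5-coloring: color 1: [2, 9, 14]; color 2: [6, 17, 19]; color 3: [1, 4, 10]; color 4: [8].
(χ(G) = 4 ≤ 5.)

Yes, G is 5-colorable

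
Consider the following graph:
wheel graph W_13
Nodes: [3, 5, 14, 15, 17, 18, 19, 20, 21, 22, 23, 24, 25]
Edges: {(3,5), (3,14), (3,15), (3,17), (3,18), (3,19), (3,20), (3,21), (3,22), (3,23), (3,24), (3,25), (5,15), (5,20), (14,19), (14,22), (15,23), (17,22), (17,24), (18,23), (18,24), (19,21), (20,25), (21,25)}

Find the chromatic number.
χ(G) = 3

Clique number ω(G) = 3 (lower bound: χ ≥ ω).
The clique on [3, 5, 20] has size 3, forcing χ ≥ 3, and the coloring below uses 3 colors, so χ(G) = 3.
A valid 3-coloring: color 1: [3]; color 2: [5, 19, 22, 23, 24, 25]; color 3: [14, 15, 17, 18, 20, 21].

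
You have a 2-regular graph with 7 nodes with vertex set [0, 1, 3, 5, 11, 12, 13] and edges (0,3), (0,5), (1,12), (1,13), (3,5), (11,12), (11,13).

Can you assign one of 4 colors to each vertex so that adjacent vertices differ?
Yes, G is 4-colorable

A valid 4-coloring: color 1: [0, 12, 13]; color 2: [1, 3, 11]; color 3: [5].
(χ(G) = 3 ≤ 4.)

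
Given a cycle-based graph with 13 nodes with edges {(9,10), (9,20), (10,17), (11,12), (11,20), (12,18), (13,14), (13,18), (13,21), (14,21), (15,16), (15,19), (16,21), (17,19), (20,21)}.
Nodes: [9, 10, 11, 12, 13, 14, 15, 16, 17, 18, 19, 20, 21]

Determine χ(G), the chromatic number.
χ(G) = 3

Clique number ω(G) = 3 (lower bound: χ ≥ ω).
The clique on [13, 14, 21] has size 3, forcing χ ≥ 3, and the coloring below uses 3 colors, so χ(G) = 3.
A valid 3-coloring: color 1: [9, 11, 15, 17, 18, 21]; color 2: [10, 12, 13, 16, 19, 20]; color 3: [14].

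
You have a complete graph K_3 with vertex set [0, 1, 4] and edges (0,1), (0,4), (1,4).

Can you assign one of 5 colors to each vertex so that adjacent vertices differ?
A valid 5-coloring: color 1: [0]; color 2: [4]; color 3: [1].
(χ(G) = 3 ≤ 5.)

Yes, G is 5-colorable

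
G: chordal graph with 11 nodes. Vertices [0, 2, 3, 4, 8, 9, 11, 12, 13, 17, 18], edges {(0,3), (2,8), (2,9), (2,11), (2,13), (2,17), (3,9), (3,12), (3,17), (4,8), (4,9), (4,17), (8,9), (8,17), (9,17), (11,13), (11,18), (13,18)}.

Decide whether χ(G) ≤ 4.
Yes, G is 4-colorable

A valid 4-coloring: color 1: [2, 3, 4, 18]; color 2: [0, 12, 13, 17]; color 3: [9, 11]; color 4: [8].
(χ(G) = 4 ≤ 4.)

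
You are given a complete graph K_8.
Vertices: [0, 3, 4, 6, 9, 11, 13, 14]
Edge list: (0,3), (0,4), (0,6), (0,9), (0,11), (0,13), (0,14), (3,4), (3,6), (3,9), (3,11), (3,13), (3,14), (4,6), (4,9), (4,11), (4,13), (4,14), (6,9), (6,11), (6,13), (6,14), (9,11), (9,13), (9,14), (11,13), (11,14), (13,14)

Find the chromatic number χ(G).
χ(G) = 8

Clique number ω(G) = 8 (lower bound: χ ≥ ω).
The clique on [0, 3, 4, 6, 9, 11, 13, 14] has size 8, forcing χ ≥ 8, and the coloring below uses 8 colors, so χ(G) = 8.
A valid 8-coloring: color 1: [11]; color 2: [13]; color 3: [3]; color 4: [4]; color 5: [9]; color 6: [14]; color 7: [6]; color 8: [0].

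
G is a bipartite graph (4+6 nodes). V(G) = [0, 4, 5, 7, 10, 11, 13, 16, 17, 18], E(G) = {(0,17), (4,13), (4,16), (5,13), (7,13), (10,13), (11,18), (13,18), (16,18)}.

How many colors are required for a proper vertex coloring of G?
χ(G) = 2

Clique number ω(G) = 2 (lower bound: χ ≥ ω).
The graph is bipartite (no odd cycle), so 2 colors suffice: χ(G) = 2.
A valid 2-coloring: color 1: [0, 11, 13, 16]; color 2: [4, 5, 7, 10, 17, 18].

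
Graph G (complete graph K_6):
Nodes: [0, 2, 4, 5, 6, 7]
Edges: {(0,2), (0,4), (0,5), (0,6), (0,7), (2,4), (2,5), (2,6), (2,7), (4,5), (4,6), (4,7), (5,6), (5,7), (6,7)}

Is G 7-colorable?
Yes, G is 7-colorable

A valid 7-coloring: color 1: [7]; color 2: [6]; color 3: [4]; color 4: [5]; color 5: [0]; color 6: [2].
(χ(G) = 6 ≤ 7.)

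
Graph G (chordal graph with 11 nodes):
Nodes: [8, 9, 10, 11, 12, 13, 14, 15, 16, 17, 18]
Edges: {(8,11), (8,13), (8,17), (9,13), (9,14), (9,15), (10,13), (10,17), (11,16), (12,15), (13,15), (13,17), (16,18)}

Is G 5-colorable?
Yes, G is 5-colorable

A valid 5-coloring: color 1: [11, 12, 13, 14, 18]; color 2: [8, 10, 15, 16]; color 3: [9, 17].
(χ(G) = 3 ≤ 5.)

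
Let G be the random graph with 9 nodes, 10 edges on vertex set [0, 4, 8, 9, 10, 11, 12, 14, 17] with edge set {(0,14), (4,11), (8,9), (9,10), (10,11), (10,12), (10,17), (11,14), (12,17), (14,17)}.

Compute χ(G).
χ(G) = 3

Clique number ω(G) = 3 (lower bound: χ ≥ ω).
The clique on [10, 12, 17] has size 3, forcing χ ≥ 3, and the coloring below uses 3 colors, so χ(G) = 3.
A valid 3-coloring: color 1: [4, 8, 10, 14]; color 2: [0, 9, 11, 17]; color 3: [12].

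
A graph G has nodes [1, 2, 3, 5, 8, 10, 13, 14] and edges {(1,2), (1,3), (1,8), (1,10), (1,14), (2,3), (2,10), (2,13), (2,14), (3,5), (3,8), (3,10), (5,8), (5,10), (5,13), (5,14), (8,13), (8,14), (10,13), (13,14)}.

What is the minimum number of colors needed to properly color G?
Clique number ω(G) = 4 (lower bound: χ ≥ ω).
The clique on [1, 2, 3, 10] has size 4, forcing χ ≥ 4, and the coloring below uses 4 colors, so χ(G) = 4.
A valid 4-coloring: color 1: [3, 14]; color 2: [1, 13]; color 3: [2, 5]; color 4: [8, 10].

χ(G) = 4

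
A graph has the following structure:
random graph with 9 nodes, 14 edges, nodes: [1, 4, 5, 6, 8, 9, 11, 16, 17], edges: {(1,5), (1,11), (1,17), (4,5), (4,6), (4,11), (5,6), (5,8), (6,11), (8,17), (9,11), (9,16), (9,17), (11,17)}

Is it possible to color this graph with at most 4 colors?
Yes, G is 4-colorable

A valid 4-coloring: color 1: [5, 11, 16]; color 2: [4, 17]; color 3: [1, 6, 8, 9].
(χ(G) = 3 ≤ 4.)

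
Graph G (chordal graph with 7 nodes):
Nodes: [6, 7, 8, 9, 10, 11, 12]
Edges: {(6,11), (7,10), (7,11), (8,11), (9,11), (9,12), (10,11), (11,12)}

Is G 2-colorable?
No, G is not 2-colorable

The clique on vertices [7, 10, 11] has size 3 > 2, so it alone needs 3 colors.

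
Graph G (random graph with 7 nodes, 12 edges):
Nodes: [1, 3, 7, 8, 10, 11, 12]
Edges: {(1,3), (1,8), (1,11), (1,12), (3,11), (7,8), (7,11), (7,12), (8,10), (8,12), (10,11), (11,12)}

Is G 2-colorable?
The clique on vertices [1, 8, 12] has size 3 > 2, so it alone needs 3 colors.

No, G is not 2-colorable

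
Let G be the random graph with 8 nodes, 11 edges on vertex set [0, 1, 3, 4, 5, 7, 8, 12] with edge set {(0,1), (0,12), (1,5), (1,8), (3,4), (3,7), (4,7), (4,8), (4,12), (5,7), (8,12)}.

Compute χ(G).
Clique number ω(G) = 3 (lower bound: χ ≥ ω).
The clique on [4, 8, 12] has size 3, forcing χ ≥ 3, and the coloring below uses 3 colors, so χ(G) = 3.
A valid 3-coloring: color 1: [1, 4]; color 2: [0, 7, 8]; color 3: [3, 5, 12].

χ(G) = 3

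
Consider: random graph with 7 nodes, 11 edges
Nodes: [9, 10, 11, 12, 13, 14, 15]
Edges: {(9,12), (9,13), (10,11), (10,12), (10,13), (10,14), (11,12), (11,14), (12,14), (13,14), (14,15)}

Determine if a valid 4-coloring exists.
A valid 4-coloring: color 1: [9, 14]; color 2: [12, 13, 15]; color 3: [10]; color 4: [11].
(χ(G) = 4 ≤ 4.)

Yes, G is 4-colorable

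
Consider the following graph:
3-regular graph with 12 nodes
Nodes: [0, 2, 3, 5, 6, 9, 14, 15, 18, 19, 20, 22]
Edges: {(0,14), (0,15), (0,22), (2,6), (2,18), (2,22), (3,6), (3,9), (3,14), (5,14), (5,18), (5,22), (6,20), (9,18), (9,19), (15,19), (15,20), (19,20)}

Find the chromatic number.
χ(G) = 3

Clique number ω(G) = 3 (lower bound: χ ≥ ω).
The clique on [15, 19, 20] has size 3, forcing χ ≥ 3, and the coloring below uses 3 colors, so χ(G) = 3.
A valid 3-coloring: color 1: [6, 9, 14, 15, 22]; color 2: [0, 3, 18, 19]; color 3: [2, 5, 20].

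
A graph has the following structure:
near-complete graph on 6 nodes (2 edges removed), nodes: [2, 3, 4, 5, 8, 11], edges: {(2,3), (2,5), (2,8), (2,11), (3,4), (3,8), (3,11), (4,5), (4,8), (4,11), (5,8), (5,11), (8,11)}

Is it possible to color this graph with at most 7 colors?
A valid 7-coloring: color 1: [8]; color 2: [11]; color 3: [3, 5]; color 4: [2, 4].
(χ(G) = 4 ≤ 7.)

Yes, G is 7-colorable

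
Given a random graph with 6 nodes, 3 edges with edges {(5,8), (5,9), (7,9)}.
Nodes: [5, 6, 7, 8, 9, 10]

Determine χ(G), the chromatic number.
Clique number ω(G) = 2 (lower bound: χ ≥ ω).
The graph is bipartite (no odd cycle), so 2 colors suffice: χ(G) = 2.
A valid 2-coloring: color 1: [5, 6, 7, 10]; color 2: [8, 9].

χ(G) = 2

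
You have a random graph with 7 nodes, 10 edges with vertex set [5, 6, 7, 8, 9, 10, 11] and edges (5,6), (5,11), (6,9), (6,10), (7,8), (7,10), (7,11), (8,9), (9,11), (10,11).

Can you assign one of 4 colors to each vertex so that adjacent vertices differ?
Yes, G is 4-colorable

A valid 4-coloring: color 1: [6, 8, 11]; color 2: [5, 9, 10]; color 3: [7].
(χ(G) = 3 ≤ 4.)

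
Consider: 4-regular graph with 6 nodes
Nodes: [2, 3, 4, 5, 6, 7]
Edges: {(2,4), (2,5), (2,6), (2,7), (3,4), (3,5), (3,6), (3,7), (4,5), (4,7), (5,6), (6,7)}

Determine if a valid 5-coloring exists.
Yes, G is 5-colorable

A valid 5-coloring: color 1: [2, 3]; color 2: [4, 6]; color 3: [5, 7].
(χ(G) = 3 ≤ 5.)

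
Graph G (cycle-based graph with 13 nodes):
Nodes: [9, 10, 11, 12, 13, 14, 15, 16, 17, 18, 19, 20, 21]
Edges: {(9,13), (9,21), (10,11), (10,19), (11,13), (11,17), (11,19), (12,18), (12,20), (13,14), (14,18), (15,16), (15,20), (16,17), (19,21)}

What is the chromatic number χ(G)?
Clique number ω(G) = 3 (lower bound: χ ≥ ω).
The clique on [10, 11, 19] has size 3, forcing χ ≥ 3, and the coloring below uses 3 colors, so χ(G) = 3.
A valid 3-coloring: color 1: [9, 11, 16, 18, 20]; color 2: [12, 13, 15, 17, 19]; color 3: [10, 14, 21].

χ(G) = 3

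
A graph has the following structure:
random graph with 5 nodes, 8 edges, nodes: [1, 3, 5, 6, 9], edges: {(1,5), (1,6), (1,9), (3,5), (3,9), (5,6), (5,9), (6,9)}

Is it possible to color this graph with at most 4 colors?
A valid 4-coloring: color 1: [9]; color 2: [5]; color 3: [3, 6]; color 4: [1].
(χ(G) = 4 ≤ 4.)

Yes, G is 4-colorable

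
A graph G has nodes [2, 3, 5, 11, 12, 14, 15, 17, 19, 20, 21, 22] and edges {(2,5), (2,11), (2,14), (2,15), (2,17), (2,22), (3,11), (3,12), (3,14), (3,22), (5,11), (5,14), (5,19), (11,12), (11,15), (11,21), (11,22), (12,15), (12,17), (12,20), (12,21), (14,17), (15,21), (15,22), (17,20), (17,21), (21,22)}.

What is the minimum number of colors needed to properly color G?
χ(G) = 4

Clique number ω(G) = 4 (lower bound: χ ≥ ω).
The clique on [2, 11, 15, 22] has size 4, forcing χ ≥ 4, and the coloring below uses 4 colors, so χ(G) = 4.
A valid 4-coloring: color 1: [11, 14, 19, 20]; color 2: [5, 12, 22]; color 3: [2, 3, 21]; color 4: [15, 17].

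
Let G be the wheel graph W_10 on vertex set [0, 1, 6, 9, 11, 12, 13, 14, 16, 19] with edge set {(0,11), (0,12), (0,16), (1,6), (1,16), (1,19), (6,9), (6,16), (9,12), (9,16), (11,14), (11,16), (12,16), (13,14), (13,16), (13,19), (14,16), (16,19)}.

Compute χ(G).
χ(G) = 4

Clique number ω(G) = 3 (lower bound: χ ≥ ω).
Odd cycle [14, 11, 0, 12, 9, 6, 1, 19, 13] needs 3 colors (χ ≥ 3).
Vertex 16 is adjacent to every vertex of [0, 1, 6, 9, 11, 12, 13, 14, 19], which already need 3 colors among themselves, so 16 needs a new color (χ ≥ 4).
The coloring below uses 4 colors, so χ(G) = 4.
A valid 4-coloring: color 1: [16]; color 2: [0, 9, 14, 19]; color 3: [6, 11, 12, 13]; color 4: [1].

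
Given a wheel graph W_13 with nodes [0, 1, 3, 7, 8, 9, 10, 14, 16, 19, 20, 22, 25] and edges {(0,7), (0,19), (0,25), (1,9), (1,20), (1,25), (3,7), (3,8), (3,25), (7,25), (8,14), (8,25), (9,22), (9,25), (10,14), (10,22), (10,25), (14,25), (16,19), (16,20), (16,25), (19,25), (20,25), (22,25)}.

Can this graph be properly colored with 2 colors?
The clique on vertices [0, 19, 25] has size 3 > 2, so it alone needs 3 colors.

No, G is not 2-colorable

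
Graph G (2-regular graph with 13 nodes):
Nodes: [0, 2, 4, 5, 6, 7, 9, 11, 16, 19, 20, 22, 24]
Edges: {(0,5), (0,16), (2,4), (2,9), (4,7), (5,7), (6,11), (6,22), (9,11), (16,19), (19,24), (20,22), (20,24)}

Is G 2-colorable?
No, G is not 2-colorable

Odd cycle [4, 2, 9, 11, 6, 22, 20, 24, 19, 16, 0, 5, 7] needs 3 colors (χ ≥ 3).
Hence χ(G) ≥ 3 > 2, so no proper 2-coloring exists.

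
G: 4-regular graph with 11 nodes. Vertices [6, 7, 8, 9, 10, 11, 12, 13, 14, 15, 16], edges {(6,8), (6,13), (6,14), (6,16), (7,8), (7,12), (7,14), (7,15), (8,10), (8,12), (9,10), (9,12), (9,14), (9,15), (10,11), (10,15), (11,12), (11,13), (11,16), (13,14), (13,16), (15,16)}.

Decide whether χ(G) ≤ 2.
The clique on vertices [6, 13, 16] has size 3 > 2, so it alone needs 3 colors.

No, G is not 2-colorable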